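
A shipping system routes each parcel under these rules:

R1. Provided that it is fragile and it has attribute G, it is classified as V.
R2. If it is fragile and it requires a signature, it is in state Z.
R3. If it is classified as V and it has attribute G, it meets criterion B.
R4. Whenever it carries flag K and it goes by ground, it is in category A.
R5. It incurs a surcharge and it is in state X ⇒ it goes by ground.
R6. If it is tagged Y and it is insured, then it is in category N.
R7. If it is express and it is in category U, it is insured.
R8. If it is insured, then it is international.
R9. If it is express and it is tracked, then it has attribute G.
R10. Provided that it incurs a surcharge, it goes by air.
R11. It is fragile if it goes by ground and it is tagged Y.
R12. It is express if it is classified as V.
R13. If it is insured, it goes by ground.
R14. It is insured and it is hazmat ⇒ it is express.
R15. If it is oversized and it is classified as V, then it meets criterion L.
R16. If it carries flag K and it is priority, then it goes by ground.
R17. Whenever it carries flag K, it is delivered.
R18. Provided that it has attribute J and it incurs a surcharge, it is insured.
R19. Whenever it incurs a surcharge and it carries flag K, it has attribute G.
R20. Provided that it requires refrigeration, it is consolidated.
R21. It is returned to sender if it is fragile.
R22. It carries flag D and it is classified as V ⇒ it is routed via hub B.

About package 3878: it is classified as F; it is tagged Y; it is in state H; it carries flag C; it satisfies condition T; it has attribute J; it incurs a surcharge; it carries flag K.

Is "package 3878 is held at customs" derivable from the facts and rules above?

No

Forward chaining from the given facts derives: goes by air, is delivered, is insured, has attribute G, is in category N, is international, goes by ground, is in category A, is fragile, is returned to sender, is classified as V, meets criterion B, is express.
No rule has "it is held at customs" as its conclusion, and it is not among the given facts.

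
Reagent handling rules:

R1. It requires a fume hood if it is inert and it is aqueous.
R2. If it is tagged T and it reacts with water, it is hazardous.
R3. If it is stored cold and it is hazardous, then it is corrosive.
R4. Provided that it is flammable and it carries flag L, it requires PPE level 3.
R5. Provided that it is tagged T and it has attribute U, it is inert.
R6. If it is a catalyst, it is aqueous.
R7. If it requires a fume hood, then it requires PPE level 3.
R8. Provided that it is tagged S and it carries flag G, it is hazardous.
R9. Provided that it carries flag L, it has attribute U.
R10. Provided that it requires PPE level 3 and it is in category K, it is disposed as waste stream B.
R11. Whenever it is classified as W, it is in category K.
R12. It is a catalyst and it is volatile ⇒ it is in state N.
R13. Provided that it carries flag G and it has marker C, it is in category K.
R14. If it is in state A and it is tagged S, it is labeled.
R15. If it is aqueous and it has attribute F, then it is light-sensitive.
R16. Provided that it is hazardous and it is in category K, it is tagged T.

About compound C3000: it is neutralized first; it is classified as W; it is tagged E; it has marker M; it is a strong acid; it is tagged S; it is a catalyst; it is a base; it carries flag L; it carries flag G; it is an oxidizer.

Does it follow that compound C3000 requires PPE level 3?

Yes

By R6 (it is a catalyst): it is aqueous.
By R8 (it is tagged S, it carries flag G): it is hazardous.
By R9 (it carries flag L): it has attribute U.
By R11 (it is classified as W): it is in category K.
By R16 (it is hazardous, it is in category K): it is tagged T.
By R5 (it is tagged T, it has attribute U): it is inert.
By R1 (it is inert, it is aqueous): it requires a fume hood.
By R7 (it requires a fume hood): it requires PPE level 3.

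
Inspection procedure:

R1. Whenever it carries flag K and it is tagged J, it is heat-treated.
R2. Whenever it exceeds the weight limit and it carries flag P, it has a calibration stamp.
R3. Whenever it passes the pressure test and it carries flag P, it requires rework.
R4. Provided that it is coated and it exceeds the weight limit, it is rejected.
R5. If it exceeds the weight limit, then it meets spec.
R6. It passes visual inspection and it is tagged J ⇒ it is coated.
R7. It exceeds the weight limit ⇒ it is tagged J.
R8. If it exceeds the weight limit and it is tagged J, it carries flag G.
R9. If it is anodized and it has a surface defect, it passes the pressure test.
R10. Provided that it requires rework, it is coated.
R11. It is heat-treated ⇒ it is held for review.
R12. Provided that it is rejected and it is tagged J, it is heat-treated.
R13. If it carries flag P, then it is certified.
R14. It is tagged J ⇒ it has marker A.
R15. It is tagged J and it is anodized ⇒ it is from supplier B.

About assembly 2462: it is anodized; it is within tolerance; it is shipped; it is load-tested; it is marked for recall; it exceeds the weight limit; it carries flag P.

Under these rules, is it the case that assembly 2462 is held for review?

No

Forward chaining from the given facts derives: has a calibration stamp, meets spec, is tagged J, carries flag G, is certified, has marker A, is from supplier B.
The only rule concluding "it is held for review" is R11, which needs "it is heat-treated"; that is never established.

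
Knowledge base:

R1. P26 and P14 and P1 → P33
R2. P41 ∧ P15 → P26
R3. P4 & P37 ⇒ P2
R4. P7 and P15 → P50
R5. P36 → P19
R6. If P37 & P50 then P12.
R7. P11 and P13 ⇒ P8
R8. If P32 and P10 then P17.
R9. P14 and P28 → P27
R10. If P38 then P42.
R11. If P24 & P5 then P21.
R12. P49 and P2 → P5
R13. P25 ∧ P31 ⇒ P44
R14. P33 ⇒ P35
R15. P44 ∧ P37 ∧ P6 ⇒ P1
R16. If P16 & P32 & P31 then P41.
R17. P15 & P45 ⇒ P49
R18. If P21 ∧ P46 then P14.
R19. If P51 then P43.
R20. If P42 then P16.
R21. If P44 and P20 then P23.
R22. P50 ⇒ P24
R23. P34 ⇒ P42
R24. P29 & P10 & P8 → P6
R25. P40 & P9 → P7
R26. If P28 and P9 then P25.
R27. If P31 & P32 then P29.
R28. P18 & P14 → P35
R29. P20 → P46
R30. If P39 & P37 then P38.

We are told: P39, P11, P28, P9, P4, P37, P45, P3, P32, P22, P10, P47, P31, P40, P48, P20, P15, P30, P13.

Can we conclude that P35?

Yes

P2  (by R3: P4, P37)
P8  (by R7: P11, P13)
P49  (by R17: P15, P45)
P7  (by R25: P40, P9)
P25  (by R26: P28, P9)
P29  (by R27: P31, P32)
P46  (by R29: P20)
P38  (by R30: P39, P37)
P50  (by R4: P7, P15)
P42  (by R10: P38)
P5  (by R12: P49, P2)
P44  (by R13: P25, P31)
P16  (by R20: P42)
P24  (by R22: P50)
P6  (by R24: P29, P10, P8)
P21  (by R11: P24, P5)
P1  (by R15: P44, P37, P6)
P41  (by R16: P16, P32, P31)
P14  (by R18: P21, P46)
P26  (by R2: P41, P15)
P33  (by R1: P26, P14, P1)
P35  (by R14: P33)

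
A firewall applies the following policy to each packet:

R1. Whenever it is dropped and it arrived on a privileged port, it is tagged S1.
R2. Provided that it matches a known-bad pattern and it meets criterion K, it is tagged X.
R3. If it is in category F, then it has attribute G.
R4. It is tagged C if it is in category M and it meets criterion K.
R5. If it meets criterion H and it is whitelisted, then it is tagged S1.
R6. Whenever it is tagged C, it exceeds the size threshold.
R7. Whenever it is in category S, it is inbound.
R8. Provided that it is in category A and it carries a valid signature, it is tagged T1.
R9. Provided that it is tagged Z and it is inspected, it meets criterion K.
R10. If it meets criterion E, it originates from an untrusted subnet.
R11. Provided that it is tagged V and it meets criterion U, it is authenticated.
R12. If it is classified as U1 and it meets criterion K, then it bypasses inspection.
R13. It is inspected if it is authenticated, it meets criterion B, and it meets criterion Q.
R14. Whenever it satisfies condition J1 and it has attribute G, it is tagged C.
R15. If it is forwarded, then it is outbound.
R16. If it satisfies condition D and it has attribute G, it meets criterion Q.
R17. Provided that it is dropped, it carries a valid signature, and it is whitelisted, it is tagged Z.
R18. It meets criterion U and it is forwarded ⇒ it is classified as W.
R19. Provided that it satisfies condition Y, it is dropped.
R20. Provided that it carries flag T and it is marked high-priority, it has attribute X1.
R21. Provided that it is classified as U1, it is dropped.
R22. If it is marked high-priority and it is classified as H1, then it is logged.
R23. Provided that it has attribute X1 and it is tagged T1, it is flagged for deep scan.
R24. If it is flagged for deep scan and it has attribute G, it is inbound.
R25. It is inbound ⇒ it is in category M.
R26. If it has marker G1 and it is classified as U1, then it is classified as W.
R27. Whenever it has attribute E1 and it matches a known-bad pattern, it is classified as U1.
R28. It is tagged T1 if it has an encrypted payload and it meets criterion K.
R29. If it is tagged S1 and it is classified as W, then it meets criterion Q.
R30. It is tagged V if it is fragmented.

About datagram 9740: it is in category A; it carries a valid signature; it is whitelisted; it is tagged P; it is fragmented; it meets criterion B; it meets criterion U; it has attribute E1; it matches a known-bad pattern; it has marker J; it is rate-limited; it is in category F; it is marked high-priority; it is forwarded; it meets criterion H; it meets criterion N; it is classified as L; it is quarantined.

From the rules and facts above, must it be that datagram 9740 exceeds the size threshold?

Forward chaining from the given facts derives: has attribute G, is tagged S1, is tagged T1, is outbound, is classified as W, is classified as U1, meets criterion Q, is tagged V, is authenticated, is inspected, is dropped, is tagged Z, meets criterion K, bypasses inspection, is tagged X.
The only rule concluding "it exceeds the size threshold" is R6, which needs "it is tagged C"; that is never established.

No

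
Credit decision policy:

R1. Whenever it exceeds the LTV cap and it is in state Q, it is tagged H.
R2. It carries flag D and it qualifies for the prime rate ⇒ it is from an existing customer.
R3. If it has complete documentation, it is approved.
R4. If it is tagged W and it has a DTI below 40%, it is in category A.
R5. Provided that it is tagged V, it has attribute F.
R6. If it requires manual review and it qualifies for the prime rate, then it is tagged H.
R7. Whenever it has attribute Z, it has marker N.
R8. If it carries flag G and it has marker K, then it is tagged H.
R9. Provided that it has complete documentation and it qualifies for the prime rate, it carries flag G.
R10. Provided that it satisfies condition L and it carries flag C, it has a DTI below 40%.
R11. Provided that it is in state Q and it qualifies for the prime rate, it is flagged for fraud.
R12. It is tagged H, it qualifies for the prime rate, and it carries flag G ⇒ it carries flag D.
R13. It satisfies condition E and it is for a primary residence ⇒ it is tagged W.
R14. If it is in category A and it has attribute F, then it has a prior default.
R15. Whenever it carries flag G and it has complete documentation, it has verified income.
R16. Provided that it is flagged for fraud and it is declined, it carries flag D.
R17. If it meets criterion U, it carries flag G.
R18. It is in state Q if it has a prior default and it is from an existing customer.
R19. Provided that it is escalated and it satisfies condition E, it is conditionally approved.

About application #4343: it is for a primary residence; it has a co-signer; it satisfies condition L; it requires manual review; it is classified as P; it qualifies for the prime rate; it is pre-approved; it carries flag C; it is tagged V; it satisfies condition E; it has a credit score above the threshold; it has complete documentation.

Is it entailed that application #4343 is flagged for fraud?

Yes

By R5 (it is tagged V): it has attribute F.
By R6 (it requires manual review, it qualifies for the prime rate): it is tagged H.
By R9 (it has complete documentation, it qualifies for the prime rate): it carries flag G.
By R10 (it satisfies condition L, it carries flag C): it has a DTI below 40%.
By R12 (it is tagged H, it qualifies for the prime rate, it carries flag G): it carries flag D.
By R13 (it satisfies condition E, it is for a primary residence): it is tagged W.
By R2 (it carries flag D, it qualifies for the prime rate): it is from an existing customer.
By R4 (it is tagged W, it has a DTI below 40%): it is in category A.
By R14 (it is in category A, it has attribute F): it has a prior default.
By R18 (it has a prior default, it is from an existing customer): it is in state Q.
By R11 (it is in state Q, it qualifies for the prime rate): it is flagged for fraud.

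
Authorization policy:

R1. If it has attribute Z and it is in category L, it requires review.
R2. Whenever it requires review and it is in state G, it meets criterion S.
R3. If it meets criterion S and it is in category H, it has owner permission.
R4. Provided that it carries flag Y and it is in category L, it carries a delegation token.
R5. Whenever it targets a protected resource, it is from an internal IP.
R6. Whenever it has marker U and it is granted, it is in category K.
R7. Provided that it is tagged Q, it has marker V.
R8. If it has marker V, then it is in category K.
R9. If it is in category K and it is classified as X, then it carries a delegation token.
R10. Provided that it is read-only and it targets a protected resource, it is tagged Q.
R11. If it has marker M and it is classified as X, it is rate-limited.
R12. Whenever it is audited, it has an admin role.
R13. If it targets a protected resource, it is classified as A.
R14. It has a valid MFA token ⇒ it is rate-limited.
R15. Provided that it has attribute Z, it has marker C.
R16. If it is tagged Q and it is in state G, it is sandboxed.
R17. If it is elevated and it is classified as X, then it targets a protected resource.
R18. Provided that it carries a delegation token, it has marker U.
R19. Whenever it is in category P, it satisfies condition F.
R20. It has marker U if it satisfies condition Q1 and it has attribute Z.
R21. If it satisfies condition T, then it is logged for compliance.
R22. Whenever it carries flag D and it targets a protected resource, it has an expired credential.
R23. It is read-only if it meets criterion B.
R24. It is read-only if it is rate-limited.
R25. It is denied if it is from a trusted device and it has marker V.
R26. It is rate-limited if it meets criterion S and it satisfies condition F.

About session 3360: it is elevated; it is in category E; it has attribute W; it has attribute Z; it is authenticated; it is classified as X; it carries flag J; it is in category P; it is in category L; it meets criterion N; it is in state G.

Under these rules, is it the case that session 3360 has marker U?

Yes

By R1 (it has attribute Z, it is in category L): it requires review.
By R2 (it requires review, it is in state G): it meets criterion S.
By R17 (it is elevated, it is classified as X): it targets a protected resource.
By R19 (it is in category P): it satisfies condition F.
By R26 (it meets criterion S, it satisfies condition F): it is rate-limited.
By R24 (it is rate-limited): it is read-only.
By R10 (it is read-only, it targets a protected resource): it is tagged Q.
By R7 (it is tagged Q): it has marker V.
By R8 (it has marker V): it is in category K.
By R9 (it is in category K, it is classified as X): it carries a delegation token.
By R18 (it carries a delegation token): it has marker U.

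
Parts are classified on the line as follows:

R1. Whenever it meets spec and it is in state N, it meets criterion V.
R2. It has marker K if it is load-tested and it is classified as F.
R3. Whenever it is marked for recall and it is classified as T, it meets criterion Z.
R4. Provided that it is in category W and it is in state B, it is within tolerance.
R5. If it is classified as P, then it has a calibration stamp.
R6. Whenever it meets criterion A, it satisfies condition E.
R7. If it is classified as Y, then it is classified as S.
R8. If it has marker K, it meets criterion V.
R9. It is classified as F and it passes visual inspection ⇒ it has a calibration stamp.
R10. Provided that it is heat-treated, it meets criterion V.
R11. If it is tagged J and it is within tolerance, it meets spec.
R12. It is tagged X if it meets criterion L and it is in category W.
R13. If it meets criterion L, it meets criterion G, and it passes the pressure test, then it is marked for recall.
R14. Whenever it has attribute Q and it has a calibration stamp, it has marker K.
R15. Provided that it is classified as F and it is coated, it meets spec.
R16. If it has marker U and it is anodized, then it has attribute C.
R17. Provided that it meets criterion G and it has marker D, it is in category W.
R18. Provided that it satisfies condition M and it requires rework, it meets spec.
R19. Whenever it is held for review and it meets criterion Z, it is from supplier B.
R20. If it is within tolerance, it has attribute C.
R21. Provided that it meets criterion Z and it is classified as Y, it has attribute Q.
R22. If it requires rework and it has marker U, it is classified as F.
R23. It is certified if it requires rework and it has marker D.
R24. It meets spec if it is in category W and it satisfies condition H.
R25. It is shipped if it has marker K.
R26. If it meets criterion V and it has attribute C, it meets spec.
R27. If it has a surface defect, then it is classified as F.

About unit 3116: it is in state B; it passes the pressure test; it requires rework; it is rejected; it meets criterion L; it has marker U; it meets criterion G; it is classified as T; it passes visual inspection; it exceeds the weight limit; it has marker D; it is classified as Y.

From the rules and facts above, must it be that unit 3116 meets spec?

Yes

By R13 (it meets criterion L, it meets criterion G, it passes the pressure test): it is marked for recall.
By R17 (it meets criterion G, it has marker D): it is in category W.
By R22 (it requires rework, it has marker U): it is classified as F.
By R3 (it is marked for recall, it is classified as T): it meets criterion Z.
By R4 (it is in category W, it is in state B): it is within tolerance.
By R9 (it is classified as F, it passes visual inspection): it has a calibration stamp.
By R20 (it is within tolerance): it has attribute C.
By R21 (it meets criterion Z, it is classified as Y): it has attribute Q.
By R14 (it has attribute Q, it has a calibration stamp): it has marker K.
By R8 (it has marker K): it meets criterion V.
By R26 (it meets criterion V, it has attribute C): it meets spec.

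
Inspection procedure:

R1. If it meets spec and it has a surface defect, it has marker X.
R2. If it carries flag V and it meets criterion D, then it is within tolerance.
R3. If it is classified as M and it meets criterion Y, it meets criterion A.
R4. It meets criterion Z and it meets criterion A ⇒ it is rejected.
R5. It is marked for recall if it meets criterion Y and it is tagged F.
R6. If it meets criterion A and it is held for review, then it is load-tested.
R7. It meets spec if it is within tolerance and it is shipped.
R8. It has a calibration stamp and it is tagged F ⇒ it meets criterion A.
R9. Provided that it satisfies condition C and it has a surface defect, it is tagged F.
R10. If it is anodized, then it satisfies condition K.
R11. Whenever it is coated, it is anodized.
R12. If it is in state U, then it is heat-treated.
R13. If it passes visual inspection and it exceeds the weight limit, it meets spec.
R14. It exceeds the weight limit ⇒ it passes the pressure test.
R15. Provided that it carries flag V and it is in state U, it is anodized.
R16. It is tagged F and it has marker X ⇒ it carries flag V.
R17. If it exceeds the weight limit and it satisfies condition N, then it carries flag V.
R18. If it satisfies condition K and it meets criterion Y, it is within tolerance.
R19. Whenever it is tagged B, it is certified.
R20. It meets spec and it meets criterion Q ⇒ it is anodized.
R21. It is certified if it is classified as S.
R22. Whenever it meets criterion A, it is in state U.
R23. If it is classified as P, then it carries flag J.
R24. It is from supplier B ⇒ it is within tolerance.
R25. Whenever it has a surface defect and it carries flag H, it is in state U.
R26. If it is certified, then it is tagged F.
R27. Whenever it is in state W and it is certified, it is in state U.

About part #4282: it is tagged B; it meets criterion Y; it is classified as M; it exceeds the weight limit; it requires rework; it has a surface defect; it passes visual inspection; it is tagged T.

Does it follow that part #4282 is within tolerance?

Yes

By R3 (it is classified as M, it meets criterion Y): it meets criterion A.
By R13 (it passes visual inspection, it exceeds the weight limit): it meets spec.
By R19 (it is tagged B): it is certified.
By R22 (it meets criterion A): it is in state U.
By R26 (it is certified): it is tagged F.
By R1 (it meets spec, it has a surface defect): it has marker X.
By R16 (it is tagged F, it has marker X): it carries flag V.
By R15 (it carries flag V, it is in state U): it is anodized.
By R10 (it is anodized): it satisfies condition K.
By R18 (it satisfies condition K, it meets criterion Y): it is within tolerance.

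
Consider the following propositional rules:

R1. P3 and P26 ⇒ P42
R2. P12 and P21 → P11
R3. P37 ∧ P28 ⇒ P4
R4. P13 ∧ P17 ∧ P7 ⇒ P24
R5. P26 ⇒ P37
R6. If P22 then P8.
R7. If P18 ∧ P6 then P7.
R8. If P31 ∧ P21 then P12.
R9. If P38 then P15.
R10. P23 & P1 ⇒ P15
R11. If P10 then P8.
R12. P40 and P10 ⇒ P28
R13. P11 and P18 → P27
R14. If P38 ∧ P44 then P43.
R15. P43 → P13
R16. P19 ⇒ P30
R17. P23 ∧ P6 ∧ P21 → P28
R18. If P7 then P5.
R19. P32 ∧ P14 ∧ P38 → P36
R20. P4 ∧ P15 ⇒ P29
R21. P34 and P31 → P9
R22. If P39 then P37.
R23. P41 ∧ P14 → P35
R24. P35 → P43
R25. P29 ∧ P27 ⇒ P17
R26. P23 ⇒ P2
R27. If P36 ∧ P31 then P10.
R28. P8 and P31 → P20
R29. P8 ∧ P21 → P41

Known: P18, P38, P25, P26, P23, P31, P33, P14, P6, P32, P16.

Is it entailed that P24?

Forward chaining from the given facts derives: P37, P7, P15, P5, P36, P2, P10, P8, P20.
The only rule concluding P24 is R4, which needs P13; that is never established.

No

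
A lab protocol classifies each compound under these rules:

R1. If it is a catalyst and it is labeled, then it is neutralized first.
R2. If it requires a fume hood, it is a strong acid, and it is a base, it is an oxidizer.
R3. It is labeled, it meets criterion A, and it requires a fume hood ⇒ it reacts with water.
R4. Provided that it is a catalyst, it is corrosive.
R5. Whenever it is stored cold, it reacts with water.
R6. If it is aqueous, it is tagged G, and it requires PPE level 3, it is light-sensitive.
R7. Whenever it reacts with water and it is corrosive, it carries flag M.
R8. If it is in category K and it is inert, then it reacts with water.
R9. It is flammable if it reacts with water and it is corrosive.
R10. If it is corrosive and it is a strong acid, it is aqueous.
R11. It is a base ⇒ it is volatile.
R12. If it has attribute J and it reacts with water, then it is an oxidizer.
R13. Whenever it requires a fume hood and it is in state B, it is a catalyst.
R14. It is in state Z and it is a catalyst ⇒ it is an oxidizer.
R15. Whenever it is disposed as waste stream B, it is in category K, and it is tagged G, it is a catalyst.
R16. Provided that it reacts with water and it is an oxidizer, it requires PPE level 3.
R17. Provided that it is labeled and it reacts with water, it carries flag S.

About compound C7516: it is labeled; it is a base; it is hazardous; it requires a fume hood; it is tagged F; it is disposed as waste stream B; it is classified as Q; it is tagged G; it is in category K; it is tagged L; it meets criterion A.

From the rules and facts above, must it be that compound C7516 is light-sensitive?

Forward chaining from the given facts derives: reacts with water, is volatile, is a catalyst, carries flag S, is neutralized first, is corrosive, carries flag M, is flammable.
The only rule concluding "it is light-sensitive" is R6, which needs "it is aqueous"; that is never established.

No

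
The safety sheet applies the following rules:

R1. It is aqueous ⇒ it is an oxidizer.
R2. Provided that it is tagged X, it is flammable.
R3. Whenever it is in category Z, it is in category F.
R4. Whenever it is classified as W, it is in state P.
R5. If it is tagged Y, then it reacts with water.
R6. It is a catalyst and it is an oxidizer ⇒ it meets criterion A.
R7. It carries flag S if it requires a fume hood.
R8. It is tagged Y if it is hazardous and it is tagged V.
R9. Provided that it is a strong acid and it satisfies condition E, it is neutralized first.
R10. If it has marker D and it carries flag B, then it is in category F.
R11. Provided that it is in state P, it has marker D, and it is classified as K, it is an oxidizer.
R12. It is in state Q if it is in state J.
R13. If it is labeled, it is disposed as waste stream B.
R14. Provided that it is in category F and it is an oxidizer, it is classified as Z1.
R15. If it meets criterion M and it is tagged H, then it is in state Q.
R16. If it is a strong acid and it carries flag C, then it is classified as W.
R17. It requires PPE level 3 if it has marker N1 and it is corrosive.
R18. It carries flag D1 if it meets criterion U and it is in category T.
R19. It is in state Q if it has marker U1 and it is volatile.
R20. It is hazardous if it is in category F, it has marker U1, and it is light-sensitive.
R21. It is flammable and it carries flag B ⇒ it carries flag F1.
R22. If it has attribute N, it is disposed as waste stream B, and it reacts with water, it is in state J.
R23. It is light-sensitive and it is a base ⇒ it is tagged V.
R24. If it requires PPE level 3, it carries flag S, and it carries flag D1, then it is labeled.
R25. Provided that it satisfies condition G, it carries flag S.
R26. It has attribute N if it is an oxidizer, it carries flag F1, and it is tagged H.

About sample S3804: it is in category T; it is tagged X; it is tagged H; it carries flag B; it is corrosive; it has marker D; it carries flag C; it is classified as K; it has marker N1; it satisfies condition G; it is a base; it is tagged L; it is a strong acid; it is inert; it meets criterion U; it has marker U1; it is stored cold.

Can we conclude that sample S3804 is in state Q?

Forward chaining from the given facts derives: is flammable, is in category F, is classified as W, requires PPE level 3, carries flag D1, carries flag F1, carries flag S, is in state P, is an oxidizer, is classified as Z1, is labeled, has attribute N, is disposed as waste stream B.
Rules concluding "it is in state Q": R12 needs "it is in state J"; R15 needs "it meets criterion M"; R19 needs "it is volatile" — none of these are established.

No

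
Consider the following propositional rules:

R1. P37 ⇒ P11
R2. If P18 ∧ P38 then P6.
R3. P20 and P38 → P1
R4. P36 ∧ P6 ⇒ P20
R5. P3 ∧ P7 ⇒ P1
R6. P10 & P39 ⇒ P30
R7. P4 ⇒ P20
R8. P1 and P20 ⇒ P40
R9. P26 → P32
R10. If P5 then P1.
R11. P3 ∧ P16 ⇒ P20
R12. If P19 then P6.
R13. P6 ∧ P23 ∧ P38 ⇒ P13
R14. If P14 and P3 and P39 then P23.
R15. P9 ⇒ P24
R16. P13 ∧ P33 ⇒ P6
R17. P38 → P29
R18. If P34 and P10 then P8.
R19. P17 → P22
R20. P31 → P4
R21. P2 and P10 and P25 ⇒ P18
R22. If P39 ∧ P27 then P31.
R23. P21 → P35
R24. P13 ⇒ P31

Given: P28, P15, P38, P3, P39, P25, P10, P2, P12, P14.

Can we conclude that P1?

P23  (by R14: P14, P3, P39)
P18  (by R21: P2, P10, P25)
P6  (by R2: P18, P38)
P13  (by R13: P6, P23, P38)
P31  (by R24: P13)
P4  (by R20: P31)
P20  (by R7: P4)
P1  (by R3: P20, P38)

Yes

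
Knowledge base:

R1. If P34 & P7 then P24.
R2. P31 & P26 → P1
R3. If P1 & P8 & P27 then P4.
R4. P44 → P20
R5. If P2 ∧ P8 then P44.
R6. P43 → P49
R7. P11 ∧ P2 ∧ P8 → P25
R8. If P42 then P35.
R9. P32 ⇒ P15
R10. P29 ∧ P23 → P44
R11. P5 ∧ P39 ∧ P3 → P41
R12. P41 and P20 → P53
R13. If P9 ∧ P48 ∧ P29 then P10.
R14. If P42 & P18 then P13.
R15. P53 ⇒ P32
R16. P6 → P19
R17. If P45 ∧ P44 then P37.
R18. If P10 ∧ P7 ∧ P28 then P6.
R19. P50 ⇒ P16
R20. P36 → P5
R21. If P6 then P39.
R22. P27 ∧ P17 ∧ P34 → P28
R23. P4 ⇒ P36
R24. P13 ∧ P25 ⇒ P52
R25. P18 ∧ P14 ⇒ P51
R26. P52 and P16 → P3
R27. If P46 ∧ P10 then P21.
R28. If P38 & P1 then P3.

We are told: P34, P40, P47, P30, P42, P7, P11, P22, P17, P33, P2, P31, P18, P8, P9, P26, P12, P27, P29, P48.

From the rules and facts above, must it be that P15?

No

Forward chaining from the given facts derives: P24, P1, P4, P44, P25, P35, P10, P13, P28, P36, P52, P20, P6, P5, P39, P19.
The only rule concluding P15 is R9, which needs P32; that is never established.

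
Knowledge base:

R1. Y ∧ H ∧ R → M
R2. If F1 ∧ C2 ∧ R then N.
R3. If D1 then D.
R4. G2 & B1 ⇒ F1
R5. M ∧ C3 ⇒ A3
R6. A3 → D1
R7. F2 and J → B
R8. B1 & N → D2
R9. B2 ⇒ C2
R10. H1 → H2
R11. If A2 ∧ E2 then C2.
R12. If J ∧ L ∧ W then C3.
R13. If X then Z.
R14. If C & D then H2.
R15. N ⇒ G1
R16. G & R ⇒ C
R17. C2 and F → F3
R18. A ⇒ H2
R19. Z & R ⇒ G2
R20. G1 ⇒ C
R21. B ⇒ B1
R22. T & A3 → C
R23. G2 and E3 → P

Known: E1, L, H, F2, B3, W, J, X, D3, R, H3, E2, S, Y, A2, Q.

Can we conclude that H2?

M  (by R1: Y, H, R)
B  (by R7: F2, J)
C2  (by R11: A2, E2)
C3  (by R12: J, L, W)
Z  (by R13: X)
G2  (by R19: Z, R)
B1  (by R21: B)
F1  (by R4: G2, B1)
A3  (by R5: M, C3)
D1  (by R6: A3)
N  (by R2: F1, C2, R)
D  (by R3: D1)
G1  (by R15: N)
C  (by R20: G1)
H2  (by R14: C, D)

Yes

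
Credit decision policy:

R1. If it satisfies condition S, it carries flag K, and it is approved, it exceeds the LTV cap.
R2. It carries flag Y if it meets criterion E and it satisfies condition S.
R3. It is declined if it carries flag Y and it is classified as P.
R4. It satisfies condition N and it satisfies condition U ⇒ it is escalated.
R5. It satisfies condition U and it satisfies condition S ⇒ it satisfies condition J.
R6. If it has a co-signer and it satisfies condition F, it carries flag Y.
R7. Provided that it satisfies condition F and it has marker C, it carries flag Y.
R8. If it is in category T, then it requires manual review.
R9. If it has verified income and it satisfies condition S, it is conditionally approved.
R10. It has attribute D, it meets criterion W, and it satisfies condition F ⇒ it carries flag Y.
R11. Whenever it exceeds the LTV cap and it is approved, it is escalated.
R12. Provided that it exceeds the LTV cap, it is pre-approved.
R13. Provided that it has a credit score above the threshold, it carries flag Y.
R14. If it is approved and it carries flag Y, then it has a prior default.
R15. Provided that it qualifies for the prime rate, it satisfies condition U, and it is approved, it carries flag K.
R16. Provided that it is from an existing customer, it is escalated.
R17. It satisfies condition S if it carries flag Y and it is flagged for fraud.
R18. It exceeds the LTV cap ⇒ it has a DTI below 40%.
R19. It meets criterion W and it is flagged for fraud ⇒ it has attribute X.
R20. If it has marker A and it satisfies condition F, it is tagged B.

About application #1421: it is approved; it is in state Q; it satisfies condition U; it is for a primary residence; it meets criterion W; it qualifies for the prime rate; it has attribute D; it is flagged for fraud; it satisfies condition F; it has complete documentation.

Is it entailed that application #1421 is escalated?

Yes

By R10 (it has attribute D, it meets criterion W, it satisfies condition F): it carries flag Y.
By R15 (it qualifies for the prime rate, it satisfies condition U, it is approved): it carries flag K.
By R17 (it carries flag Y, it is flagged for fraud): it satisfies condition S.
By R1 (it satisfies condition S, it carries flag K, it is approved): it exceeds the LTV cap.
By R11 (it exceeds the LTV cap, it is approved): it is escalated.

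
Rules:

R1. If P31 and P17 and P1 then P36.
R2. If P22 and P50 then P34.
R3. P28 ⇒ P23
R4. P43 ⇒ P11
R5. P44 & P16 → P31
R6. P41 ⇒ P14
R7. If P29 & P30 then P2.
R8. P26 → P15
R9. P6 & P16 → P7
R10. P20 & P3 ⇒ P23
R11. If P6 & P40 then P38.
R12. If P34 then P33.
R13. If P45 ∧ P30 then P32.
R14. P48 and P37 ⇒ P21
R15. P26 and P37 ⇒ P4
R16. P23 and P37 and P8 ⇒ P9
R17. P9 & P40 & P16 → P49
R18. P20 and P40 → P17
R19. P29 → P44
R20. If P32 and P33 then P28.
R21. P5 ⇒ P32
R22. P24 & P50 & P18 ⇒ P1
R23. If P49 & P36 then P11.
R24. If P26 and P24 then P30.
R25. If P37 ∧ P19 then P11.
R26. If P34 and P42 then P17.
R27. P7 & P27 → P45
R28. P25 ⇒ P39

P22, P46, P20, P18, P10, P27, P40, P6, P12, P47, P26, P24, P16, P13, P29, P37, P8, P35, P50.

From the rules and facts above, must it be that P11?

P34  (by R2: P22, P50)
P7  (by R9: P6, P16)
P33  (by R12: P34)
P17  (by R18: P20, P40)
P44  (by R19: P29)
P1  (by R22: P24, P50, P18)
P30  (by R24: P26, P24)
P45  (by R27: P7, P27)
P31  (by R5: P44, P16)
P32  (by R13: P45, P30)
P28  (by R20: P32, P33)
P36  (by R1: P31, P17, P1)
P23  (by R3: P28)
P9  (by R16: P23, P37, P8)
P49  (by R17: P9, P40, P16)
P11  (by R23: P49, P36)

Yes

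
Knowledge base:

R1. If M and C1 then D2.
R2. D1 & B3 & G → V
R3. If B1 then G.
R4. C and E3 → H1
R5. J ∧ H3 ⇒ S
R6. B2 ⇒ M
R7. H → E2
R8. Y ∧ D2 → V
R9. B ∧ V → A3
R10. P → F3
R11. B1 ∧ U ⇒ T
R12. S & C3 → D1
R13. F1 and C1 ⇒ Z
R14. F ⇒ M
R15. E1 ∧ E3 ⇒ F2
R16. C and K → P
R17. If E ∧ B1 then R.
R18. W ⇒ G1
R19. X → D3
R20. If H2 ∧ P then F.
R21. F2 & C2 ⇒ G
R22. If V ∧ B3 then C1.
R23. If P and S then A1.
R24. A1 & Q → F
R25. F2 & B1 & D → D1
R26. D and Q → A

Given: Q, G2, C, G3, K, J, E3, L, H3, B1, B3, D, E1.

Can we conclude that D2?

Yes

G  (by R3: B1)
S  (by R5: J, H3)
F2  (by R15: E1, E3)
P  (by R16: C, K)
A1  (by R23: P, S)
F  (by R24: A1, Q)
D1  (by R25: F2, B1, D)
V  (by R2: D1, B3, G)
M  (by R14: F)
C1  (by R22: V, B3)
D2  (by R1: M, C1)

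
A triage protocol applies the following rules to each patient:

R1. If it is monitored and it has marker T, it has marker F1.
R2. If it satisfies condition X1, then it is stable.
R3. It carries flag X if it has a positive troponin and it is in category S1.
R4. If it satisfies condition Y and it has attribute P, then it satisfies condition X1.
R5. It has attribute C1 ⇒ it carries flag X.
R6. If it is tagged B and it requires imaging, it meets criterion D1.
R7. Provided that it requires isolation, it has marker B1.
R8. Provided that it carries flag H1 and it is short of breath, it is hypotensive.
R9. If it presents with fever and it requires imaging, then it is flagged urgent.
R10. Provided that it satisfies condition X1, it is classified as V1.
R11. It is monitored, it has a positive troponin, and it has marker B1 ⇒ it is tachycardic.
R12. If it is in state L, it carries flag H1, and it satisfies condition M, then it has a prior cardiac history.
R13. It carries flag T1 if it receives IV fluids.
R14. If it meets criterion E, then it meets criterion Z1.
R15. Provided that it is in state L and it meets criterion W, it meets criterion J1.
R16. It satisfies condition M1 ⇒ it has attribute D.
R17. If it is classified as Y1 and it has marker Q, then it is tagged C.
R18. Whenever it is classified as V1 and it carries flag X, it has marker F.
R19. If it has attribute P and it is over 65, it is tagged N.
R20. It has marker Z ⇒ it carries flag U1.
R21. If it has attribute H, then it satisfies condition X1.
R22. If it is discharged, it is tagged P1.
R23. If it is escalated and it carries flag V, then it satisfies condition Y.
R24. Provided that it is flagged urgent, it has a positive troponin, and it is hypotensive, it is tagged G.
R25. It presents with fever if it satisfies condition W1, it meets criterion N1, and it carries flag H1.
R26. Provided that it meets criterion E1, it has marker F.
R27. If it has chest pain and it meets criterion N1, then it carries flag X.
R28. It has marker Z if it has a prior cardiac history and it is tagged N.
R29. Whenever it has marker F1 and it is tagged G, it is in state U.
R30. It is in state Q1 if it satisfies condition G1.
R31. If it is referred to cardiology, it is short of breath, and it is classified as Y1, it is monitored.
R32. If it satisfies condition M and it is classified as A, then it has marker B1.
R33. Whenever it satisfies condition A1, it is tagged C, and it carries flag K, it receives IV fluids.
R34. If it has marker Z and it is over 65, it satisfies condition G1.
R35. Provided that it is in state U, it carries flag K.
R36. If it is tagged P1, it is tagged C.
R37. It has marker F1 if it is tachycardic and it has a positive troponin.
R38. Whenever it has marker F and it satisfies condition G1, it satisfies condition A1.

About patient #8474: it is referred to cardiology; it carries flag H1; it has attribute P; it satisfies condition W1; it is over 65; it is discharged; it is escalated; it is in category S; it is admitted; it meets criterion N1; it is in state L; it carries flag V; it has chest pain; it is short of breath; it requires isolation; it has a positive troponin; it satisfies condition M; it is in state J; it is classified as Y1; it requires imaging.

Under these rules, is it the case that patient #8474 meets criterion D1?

No

Forward chaining from the given facts derives: has marker B1, is hypotensive, has a prior cardiac history, is tagged N, is tagged P1, satisfies condition Y, presents with fever, carries flag X, has marker Z, is monitored, satisfies condition G1, is tagged C, satisfies condition X1, is flagged urgent, is classified as V1, is tachycardic, has marker F, carries flag U1, is tagged G, is in state Q1, has marker F1, satisfies condition A1, is stable, is in state U, carries flag K, receives IV fluids, carries flag T1.
The only rule concluding "it meets criterion D1" is R6, which needs "it is tagged B"; that is never established.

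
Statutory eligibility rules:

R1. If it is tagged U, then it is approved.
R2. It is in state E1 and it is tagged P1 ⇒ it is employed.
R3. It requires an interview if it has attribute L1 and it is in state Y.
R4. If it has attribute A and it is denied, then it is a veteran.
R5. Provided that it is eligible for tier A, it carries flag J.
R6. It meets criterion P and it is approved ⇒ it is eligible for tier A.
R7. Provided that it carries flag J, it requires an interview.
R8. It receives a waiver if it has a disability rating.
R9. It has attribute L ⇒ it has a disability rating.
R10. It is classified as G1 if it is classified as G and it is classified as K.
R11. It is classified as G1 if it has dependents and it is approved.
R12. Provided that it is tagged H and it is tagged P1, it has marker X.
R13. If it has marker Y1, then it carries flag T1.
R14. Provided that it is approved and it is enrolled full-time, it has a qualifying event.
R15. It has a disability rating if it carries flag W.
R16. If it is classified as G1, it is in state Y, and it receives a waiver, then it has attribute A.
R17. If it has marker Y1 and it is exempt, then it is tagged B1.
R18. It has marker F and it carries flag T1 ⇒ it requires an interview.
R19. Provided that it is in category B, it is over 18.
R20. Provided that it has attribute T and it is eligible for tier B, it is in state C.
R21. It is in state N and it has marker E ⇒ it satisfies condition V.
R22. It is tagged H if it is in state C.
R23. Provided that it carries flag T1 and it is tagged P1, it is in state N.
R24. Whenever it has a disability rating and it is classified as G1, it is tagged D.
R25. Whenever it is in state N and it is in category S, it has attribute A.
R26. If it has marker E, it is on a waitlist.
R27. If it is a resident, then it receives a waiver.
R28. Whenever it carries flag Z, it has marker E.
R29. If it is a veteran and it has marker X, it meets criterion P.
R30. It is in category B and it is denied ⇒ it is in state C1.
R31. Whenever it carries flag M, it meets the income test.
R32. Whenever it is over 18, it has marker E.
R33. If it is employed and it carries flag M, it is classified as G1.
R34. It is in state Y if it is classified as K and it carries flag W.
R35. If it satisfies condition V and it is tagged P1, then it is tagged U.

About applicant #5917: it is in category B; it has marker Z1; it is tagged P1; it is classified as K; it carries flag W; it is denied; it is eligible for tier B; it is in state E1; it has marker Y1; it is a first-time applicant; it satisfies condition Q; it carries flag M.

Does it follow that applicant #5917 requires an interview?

Forward chaining from the given facts derives: is employed, carries flag T1, has a disability rating, is over 18, is in state N, is in state C1, meets the income test, has marker E, is classified as G1, is in state Y, receives a waiver, has attribute A, satisfies condition V, is tagged D, is on a waitlist, is tagged U, is approved, is a veteran.
Rules concluding "it requires an interview": R3 needs "it has attribute L1"; R7 needs "it carries flag J"; R18 needs "it has marker F" — none of these are established.

No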